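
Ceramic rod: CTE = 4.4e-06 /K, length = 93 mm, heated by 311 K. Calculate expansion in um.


dL = 4.4e-06 * 93 * 311 * 1000 = 127.261 um

127.261


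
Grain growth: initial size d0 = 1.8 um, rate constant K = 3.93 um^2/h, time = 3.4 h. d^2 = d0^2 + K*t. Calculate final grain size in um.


d^2 = 1.8^2 + 3.93*3.4 = 16.602
d = sqrt(16.602) = 4.07 um

4.07


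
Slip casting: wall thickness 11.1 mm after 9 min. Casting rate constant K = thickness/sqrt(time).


K = 11.1 / sqrt(9) = 11.1 / 3.0 = 3.7 mm/min^0.5

3.7


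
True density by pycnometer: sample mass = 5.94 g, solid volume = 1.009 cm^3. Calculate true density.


TD = 5.94 / 1.009 = 5.887 g/cm^3

5.887


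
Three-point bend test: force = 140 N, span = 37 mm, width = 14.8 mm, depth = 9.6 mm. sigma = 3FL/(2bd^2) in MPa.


sigma = 3*140*37/(2*14.8*9.6^2) = 5.7 MPa

5.7


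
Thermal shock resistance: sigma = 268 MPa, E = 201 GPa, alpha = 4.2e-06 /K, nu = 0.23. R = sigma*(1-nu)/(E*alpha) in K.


R = 268*(1-0.23)/(201*1000*4.2e-06) = 244 K

244


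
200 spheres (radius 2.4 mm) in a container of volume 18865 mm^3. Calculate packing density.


V_sphere = 4/3*pi*2.4^3 = 57.9058 mm^3
Total V = 200*57.9058 = 11581.16 mm^3
PD = 11581.16 / 18865 = 0.614

0.614


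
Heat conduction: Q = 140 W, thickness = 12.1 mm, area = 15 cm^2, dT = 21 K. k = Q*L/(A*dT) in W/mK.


k = 140*12.1/1000/(15/10000*21) = 53.78 W/mK

53.78


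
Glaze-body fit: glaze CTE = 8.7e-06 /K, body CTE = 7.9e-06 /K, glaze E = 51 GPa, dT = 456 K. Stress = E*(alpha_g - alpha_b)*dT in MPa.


Stress = 51*1000*(8.7e-06 - 7.9e-06)*456 = 18.6 MPa

18.6


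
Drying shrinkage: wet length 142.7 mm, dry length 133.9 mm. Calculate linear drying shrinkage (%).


DS = (142.7 - 133.9) / 142.7 * 100 = 6.17%

6.17


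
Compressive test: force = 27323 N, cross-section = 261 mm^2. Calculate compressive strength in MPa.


CS = 27323 / 261 = 104.7 MPa

104.7


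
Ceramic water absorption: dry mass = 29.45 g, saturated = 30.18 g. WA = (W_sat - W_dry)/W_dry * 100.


WA = (30.18 - 29.45) / 29.45 * 100 = 2.48%

2.48


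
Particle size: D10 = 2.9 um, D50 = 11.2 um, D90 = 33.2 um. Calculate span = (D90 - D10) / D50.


Span = (33.2 - 2.9) / 11.2 = 30.3 / 11.2 = 2.705

2.705


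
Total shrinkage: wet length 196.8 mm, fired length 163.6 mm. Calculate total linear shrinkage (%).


TS = (196.8 - 163.6) / 196.8 * 100 = 16.87%

16.87


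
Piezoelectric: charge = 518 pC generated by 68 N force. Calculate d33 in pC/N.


d33 = 518 / 68 = 7.6 pC/N

7.6


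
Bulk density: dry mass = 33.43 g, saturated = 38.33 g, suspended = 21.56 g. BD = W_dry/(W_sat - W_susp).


BD = 33.43 / (38.33 - 21.56) = 33.43 / 16.77 = 1.993 g/cm^3

1.993


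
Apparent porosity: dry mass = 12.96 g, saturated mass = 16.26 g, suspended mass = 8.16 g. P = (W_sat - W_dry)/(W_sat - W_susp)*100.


P = (16.26 - 12.96) / (16.26 - 8.16) * 100 = 3.3 / 8.1 * 100 = 40.7%

40.7


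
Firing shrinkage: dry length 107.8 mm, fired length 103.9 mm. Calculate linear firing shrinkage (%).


FS = (107.8 - 103.9) / 107.8 * 100 = 3.62%

3.62


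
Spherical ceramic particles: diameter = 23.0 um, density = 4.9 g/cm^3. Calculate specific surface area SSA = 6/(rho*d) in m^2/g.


SSA = 6 / (4.9 * 23.0) = 0.053 m^2/g

0.053


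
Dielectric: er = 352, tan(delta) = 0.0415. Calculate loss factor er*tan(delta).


Loss = 352 * 0.0415 = 14.608

14.608


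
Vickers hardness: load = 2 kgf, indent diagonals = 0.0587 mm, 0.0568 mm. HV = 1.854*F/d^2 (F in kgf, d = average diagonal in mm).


d_avg = (0.0587+0.0568)/2 = 0.05775 mm
HV = 1.854*2/0.05775^2 = 1112

1112


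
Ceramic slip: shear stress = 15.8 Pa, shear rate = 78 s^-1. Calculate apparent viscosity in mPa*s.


eta = tau/gamma * 1000 = 15.8/78 * 1000 = 202.6 mPa*s

202.6


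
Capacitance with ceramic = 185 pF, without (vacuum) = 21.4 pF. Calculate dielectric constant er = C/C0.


er = 185 / 21.4 = 8.64

8.64


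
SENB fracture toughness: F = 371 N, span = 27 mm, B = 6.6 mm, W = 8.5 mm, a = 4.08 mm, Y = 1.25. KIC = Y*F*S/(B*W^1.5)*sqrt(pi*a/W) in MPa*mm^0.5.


KIC = 1.25*371*27/(6.6*8.5^1.5)*sqrt(pi*4.08/8.5) = 94.01

94.01


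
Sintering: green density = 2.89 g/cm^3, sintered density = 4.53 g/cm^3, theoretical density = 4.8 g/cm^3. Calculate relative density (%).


Relative = 4.53 / 4.8 * 100 = 94.4%

94.4


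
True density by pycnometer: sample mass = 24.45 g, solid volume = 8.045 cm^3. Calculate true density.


TD = 24.45 / 8.045 = 3.039 g/cm^3

3.039


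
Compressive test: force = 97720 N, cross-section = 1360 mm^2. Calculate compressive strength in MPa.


CS = 97720 / 1360 = 71.9 MPa

71.9


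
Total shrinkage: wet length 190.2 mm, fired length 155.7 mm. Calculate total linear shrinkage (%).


TS = (190.2 - 155.7) / 190.2 * 100 = 18.14%

18.14


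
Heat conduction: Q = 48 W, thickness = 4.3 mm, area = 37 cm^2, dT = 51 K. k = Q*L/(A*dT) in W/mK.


k = 48*4.3/1000/(37/10000*51) = 1.09 W/mK

1.09


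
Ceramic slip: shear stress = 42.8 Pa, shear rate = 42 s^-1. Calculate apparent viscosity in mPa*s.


eta = tau/gamma * 1000 = 42.8/42 * 1000 = 1019.0 mPa*s

1019.0


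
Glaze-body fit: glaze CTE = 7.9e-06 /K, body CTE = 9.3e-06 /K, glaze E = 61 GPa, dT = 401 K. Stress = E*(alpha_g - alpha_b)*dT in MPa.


Stress = 61*1000*(7.9e-06 - 9.3e-06)*401 = -34.2 MPa

-34.2


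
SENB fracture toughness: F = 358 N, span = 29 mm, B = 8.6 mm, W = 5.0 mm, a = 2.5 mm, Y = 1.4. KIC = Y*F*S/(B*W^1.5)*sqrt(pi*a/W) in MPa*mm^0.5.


KIC = 1.4*358*29/(8.6*5.0^1.5)*sqrt(pi*2.5/5.0) = 189.46

189.46


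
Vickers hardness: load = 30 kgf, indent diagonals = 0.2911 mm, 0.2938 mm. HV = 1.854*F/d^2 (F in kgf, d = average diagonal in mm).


d_avg = (0.2911+0.2938)/2 = 0.29245 mm
HV = 1.854*30/0.29245^2 = 650

650


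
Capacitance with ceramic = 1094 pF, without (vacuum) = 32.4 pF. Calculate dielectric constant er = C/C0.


er = 1094 / 32.4 = 33.77

33.77


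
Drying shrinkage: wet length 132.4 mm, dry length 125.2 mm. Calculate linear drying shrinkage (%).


DS = (132.4 - 125.2) / 132.4 * 100 = 5.44%

5.44


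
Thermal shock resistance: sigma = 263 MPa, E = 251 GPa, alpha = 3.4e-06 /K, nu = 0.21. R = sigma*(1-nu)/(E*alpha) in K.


R = 263*(1-0.21)/(251*1000*3.4e-06) = 243 K

243


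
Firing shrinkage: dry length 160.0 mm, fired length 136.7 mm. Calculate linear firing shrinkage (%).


FS = (160.0 - 136.7) / 160.0 * 100 = 14.56%

14.56


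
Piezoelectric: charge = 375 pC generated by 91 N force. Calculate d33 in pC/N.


d33 = 375 / 91 = 4.1 pC/N

4.1


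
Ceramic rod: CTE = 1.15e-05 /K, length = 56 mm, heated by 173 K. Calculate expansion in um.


dL = 1.15e-05 * 56 * 173 * 1000 = 111.412 um

111.412


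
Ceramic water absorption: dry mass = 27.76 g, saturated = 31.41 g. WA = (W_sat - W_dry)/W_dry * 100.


WA = (31.41 - 27.76) / 27.76 * 100 = 13.15%

13.15


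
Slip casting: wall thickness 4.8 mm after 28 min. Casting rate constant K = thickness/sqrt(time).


K = 4.8 / sqrt(28) = 4.8 / 5.2915 = 0.907 mm/min^0.5

0.907


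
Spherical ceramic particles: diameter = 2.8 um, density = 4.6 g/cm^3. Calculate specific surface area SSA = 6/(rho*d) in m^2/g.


SSA = 6 / (4.6 * 2.8) = 0.466 m^2/g

0.466


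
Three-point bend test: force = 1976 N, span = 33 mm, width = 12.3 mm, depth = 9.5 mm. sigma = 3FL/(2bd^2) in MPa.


sigma = 3*1976*33/(2*12.3*9.5^2) = 88.1 MPa

88.1


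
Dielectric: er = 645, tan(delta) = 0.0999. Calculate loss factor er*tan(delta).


Loss = 645 * 0.0999 = 64.436

64.436


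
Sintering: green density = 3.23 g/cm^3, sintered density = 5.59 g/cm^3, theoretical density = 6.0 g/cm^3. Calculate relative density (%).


Relative = 5.59 / 6.0 * 100 = 93.2%

93.2


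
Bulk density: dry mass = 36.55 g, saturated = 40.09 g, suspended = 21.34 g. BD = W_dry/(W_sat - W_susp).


BD = 36.55 / (40.09 - 21.34) = 36.55 / 18.75 = 1.949 g/cm^3

1.949


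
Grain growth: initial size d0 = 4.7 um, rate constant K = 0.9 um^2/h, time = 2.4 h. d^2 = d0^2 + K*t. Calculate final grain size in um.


d^2 = 4.7^2 + 0.9*2.4 = 24.25
d = sqrt(24.25) = 4.92 um

4.92


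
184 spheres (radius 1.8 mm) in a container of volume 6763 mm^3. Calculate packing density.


V_sphere = 4/3*pi*1.8^3 = 24.429 mm^3
Total V = 184*24.429 = 4494.936 mm^3
PD = 4494.936 / 6763 = 0.665

0.665


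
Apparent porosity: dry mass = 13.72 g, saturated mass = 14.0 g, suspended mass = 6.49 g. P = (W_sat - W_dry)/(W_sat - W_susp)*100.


P = (14.0 - 13.72) / (14.0 - 6.49) * 100 = 0.28 / 7.51 * 100 = 3.7%

3.7


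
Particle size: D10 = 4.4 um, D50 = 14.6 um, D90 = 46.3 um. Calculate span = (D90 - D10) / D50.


Span = (46.3 - 4.4) / 14.6 = 41.9 / 14.6 = 2.87

2.87


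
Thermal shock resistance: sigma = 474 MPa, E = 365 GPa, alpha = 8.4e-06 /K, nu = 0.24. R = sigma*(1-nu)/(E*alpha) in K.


R = 474*(1-0.24)/(365*1000*8.4e-06) = 117 K

117


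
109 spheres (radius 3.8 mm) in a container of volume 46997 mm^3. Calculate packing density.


V_sphere = 4/3*pi*3.8^3 = 229.8473 mm^3
Total V = 109*229.8473 = 25053.3557 mm^3
PD = 25053.3557 / 46997 = 0.533

0.533


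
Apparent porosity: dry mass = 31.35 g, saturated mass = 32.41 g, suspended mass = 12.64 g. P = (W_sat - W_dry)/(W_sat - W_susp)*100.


P = (32.41 - 31.35) / (32.41 - 12.64) * 100 = 1.06 / 19.77 * 100 = 5.4%

5.4


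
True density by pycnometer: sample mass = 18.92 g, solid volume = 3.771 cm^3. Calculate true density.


TD = 18.92 / 3.771 = 5.017 g/cm^3

5.017


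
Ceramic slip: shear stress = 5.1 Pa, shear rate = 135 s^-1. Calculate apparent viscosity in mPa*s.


eta = tau/gamma * 1000 = 5.1/135 * 1000 = 37.8 mPa*s

37.8


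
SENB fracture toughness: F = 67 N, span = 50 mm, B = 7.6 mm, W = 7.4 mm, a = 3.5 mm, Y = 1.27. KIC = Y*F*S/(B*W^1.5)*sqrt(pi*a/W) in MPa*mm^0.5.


KIC = 1.27*67*50/(7.6*7.4^1.5)*sqrt(pi*3.5/7.4) = 33.9

33.9


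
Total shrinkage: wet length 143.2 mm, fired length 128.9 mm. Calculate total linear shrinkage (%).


TS = (143.2 - 128.9) / 143.2 * 100 = 9.99%

9.99


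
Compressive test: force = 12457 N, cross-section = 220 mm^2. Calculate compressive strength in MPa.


CS = 12457 / 220 = 56.6 MPa

56.6


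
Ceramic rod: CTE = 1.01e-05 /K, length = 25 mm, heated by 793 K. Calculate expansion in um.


dL = 1.01e-05 * 25 * 793 * 1000 = 200.233 um

200.233


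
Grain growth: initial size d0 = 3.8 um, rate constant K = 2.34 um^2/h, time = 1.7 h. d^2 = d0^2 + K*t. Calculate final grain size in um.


d^2 = 3.8^2 + 2.34*1.7 = 18.418
d = sqrt(18.418) = 4.29 um

4.29


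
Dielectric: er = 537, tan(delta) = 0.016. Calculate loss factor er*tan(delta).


Loss = 537 * 0.016 = 8.592

8.592


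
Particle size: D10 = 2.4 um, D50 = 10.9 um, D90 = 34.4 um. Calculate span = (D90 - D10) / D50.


Span = (34.4 - 2.4) / 10.9 = 32.0 / 10.9 = 2.936

2.936


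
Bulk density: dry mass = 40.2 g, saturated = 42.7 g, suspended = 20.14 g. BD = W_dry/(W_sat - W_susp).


BD = 40.2 / (42.7 - 20.14) = 40.2 / 22.56 = 1.782 g/cm^3

1.782


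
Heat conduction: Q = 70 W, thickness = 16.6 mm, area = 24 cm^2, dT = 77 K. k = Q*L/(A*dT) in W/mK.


k = 70*16.6/1000/(24/10000*77) = 6.29 W/mK

6.29


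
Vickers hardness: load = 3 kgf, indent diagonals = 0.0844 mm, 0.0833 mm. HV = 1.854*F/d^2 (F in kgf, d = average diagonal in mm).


d_avg = (0.0844+0.0833)/2 = 0.08385 mm
HV = 1.854*3/0.08385^2 = 791

791


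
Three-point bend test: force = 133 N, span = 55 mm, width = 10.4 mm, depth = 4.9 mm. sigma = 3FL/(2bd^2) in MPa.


sigma = 3*133*55/(2*10.4*4.9^2) = 43.9 MPa

43.9


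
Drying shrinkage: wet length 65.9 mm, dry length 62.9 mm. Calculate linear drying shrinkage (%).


DS = (65.9 - 62.9) / 65.9 * 100 = 4.55%

4.55


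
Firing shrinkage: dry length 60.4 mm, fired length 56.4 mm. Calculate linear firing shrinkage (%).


FS = (60.4 - 56.4) / 60.4 * 100 = 6.62%

6.62


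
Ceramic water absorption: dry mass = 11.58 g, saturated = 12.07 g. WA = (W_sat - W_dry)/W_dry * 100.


WA = (12.07 - 11.58) / 11.58 * 100 = 4.23%

4.23


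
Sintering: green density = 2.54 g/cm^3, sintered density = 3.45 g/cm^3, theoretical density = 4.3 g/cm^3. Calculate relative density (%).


Relative = 3.45 / 4.3 * 100 = 80.2%

80.2


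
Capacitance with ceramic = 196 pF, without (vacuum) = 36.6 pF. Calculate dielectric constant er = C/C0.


er = 196 / 36.6 = 5.36

5.36


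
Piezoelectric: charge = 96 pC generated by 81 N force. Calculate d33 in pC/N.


d33 = 96 / 81 = 1.2 pC/N

1.2


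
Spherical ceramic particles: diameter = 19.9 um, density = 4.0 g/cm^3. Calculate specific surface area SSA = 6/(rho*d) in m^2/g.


SSA = 6 / (4.0 * 19.9) = 0.075 m^2/g

0.075


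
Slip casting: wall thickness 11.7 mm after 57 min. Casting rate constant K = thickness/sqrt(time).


K = 11.7 / sqrt(57) = 11.7 / 7.5498 = 1.55 mm/min^0.5

1.55


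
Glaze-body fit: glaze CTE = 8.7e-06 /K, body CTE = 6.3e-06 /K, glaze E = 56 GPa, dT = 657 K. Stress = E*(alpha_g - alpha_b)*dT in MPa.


Stress = 56*1000*(8.7e-06 - 6.3e-06)*657 = 88.3 MPa

88.3


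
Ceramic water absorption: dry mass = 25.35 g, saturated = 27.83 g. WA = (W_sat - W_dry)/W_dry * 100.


WA = (27.83 - 25.35) / 25.35 * 100 = 9.78%

9.78


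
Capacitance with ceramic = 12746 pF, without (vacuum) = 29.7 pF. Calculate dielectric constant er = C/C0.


er = 12746 / 29.7 = 429.16

429.16


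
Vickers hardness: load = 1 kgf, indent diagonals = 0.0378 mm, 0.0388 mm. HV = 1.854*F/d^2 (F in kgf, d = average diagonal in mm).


d_avg = (0.0378+0.0388)/2 = 0.0383 mm
HV = 1.854*1/0.0383^2 = 1264

1264


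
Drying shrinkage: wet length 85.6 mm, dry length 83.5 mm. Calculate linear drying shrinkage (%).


DS = (85.6 - 83.5) / 85.6 * 100 = 2.45%

2.45


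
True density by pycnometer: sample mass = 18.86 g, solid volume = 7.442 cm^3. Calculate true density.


TD = 18.86 / 7.442 = 2.534 g/cm^3

2.534


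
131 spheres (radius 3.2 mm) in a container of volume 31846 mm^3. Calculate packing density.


V_sphere = 4/3*pi*3.2^3 = 137.2583 mm^3
Total V = 131*137.2583 = 17980.8373 mm^3
PD = 17980.8373 / 31846 = 0.565

0.565


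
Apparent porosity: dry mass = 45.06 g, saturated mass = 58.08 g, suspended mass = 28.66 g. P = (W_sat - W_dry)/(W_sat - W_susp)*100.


P = (58.08 - 45.06) / (58.08 - 28.66) * 100 = 13.02 / 29.42 * 100 = 44.3%

44.3


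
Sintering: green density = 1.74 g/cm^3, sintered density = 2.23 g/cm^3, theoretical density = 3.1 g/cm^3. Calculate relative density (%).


Relative = 2.23 / 3.1 * 100 = 71.9%

71.9


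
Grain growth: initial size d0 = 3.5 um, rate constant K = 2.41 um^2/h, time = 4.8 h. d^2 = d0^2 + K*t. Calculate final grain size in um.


d^2 = 3.5^2 + 2.41*4.8 = 23.818
d = sqrt(23.818) = 4.88 um

4.88


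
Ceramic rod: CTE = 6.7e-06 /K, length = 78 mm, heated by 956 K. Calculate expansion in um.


dL = 6.7e-06 * 78 * 956 * 1000 = 499.606 um

499.606


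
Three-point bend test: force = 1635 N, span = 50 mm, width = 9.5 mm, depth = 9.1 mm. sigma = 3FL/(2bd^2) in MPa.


sigma = 3*1635*50/(2*9.5*9.1^2) = 155.9 MPa

155.9


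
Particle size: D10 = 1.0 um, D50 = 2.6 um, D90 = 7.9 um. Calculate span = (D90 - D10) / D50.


Span = (7.9 - 1.0) / 2.6 = 6.9 / 2.6 = 2.654

2.654


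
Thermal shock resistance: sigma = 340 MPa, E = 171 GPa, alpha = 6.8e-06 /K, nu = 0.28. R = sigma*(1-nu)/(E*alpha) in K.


R = 340*(1-0.28)/(171*1000*6.8e-06) = 211 K

211


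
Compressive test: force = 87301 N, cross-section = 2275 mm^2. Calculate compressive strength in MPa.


CS = 87301 / 2275 = 38.4 MPa

38.4


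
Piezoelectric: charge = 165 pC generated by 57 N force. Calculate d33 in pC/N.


d33 = 165 / 57 = 2.9 pC/N

2.9


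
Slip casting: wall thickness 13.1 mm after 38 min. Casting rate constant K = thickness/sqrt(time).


K = 13.1 / sqrt(38) = 13.1 / 6.1644 = 2.125 mm/min^0.5

2.125


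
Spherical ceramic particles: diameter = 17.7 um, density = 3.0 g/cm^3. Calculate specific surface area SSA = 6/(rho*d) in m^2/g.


SSA = 6 / (3.0 * 17.7) = 0.113 m^2/g

0.113


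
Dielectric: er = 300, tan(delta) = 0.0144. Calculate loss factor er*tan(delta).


Loss = 300 * 0.0144 = 4.32

4.32


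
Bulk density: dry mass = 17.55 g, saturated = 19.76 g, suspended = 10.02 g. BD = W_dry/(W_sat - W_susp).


BD = 17.55 / (19.76 - 10.02) = 17.55 / 9.74 = 1.802 g/cm^3

1.802


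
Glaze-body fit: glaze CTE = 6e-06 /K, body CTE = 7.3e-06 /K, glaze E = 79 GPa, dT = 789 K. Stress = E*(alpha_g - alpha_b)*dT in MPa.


Stress = 79*1000*(6e-06 - 7.3e-06)*789 = -81.0 MPa

-81.0


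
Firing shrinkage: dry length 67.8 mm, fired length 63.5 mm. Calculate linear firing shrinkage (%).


FS = (67.8 - 63.5) / 67.8 * 100 = 6.34%

6.34


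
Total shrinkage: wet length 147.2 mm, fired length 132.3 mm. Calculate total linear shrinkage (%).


TS = (147.2 - 132.3) / 147.2 * 100 = 10.12%

10.12


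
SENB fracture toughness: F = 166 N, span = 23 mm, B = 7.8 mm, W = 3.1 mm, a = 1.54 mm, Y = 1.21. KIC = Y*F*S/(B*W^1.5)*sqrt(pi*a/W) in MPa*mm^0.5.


KIC = 1.21*166*23/(7.8*3.1^1.5)*sqrt(pi*1.54/3.1) = 135.56

135.56


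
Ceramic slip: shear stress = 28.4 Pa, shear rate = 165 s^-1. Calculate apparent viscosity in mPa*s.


eta = tau/gamma * 1000 = 28.4/165 * 1000 = 172.1 mPa*s

172.1


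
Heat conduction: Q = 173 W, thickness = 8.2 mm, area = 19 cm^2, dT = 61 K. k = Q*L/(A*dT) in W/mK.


k = 173*8.2/1000/(19/10000*61) = 12.24 W/mK

12.24


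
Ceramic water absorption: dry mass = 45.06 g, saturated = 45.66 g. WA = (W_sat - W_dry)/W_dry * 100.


WA = (45.66 - 45.06) / 45.06 * 100 = 1.33%

1.33


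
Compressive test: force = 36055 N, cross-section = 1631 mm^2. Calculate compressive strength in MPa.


CS = 36055 / 1631 = 22.1 MPa

22.1


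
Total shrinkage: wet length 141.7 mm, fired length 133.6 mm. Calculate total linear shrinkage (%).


TS = (141.7 - 133.6) / 141.7 * 100 = 5.72%

5.72


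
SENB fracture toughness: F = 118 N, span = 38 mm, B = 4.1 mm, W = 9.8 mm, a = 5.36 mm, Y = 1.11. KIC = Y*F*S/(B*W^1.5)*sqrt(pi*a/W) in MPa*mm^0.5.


KIC = 1.11*118*38/(4.1*9.8^1.5)*sqrt(pi*5.36/9.8) = 51.87

51.87


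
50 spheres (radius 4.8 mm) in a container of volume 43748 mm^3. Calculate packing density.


V_sphere = 4/3*pi*4.8^3 = 463.2467 mm^3
Total V = 50*463.2467 = 23162.335 mm^3
PD = 23162.335 / 43748 = 0.529

0.529


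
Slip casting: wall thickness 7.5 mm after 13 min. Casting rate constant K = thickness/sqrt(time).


K = 7.5 / sqrt(13) = 7.5 / 3.6056 = 2.08 mm/min^0.5

2.08


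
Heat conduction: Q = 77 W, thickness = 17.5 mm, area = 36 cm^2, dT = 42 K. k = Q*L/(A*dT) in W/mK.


k = 77*17.5/1000/(36/10000*42) = 8.91 W/mK

8.91


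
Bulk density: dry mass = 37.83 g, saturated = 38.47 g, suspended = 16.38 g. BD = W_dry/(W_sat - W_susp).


BD = 37.83 / (38.47 - 16.38) = 37.83 / 22.09 = 1.713 g/cm^3

1.713


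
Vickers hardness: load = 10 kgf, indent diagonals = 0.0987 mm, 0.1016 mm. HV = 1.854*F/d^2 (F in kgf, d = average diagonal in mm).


d_avg = (0.0987+0.1016)/2 = 0.10015 mm
HV = 1.854*10/0.10015^2 = 1848

1848


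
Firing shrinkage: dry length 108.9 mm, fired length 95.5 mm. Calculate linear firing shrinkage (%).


FS = (108.9 - 95.5) / 108.9 * 100 = 12.3%

12.3


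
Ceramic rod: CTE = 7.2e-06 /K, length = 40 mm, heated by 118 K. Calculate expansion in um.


dL = 7.2e-06 * 40 * 118 * 1000 = 33.984 um

33.984


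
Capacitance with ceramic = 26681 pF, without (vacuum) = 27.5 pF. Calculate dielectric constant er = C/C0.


er = 26681 / 27.5 = 970.22

970.22


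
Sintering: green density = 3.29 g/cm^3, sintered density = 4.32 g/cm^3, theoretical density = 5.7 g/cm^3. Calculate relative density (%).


Relative = 4.32 / 5.7 * 100 = 75.8%

75.8


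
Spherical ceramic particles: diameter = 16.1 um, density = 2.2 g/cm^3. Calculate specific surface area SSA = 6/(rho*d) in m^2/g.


SSA = 6 / (2.2 * 16.1) = 0.169 m^2/g

0.169


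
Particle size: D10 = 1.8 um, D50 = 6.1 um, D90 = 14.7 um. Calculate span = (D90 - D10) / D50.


Span = (14.7 - 1.8) / 6.1 = 12.9 / 6.1 = 2.115

2.115


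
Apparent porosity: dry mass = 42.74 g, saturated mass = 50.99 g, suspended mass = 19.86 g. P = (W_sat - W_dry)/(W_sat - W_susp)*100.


P = (50.99 - 42.74) / (50.99 - 19.86) * 100 = 8.25 / 31.13 * 100 = 26.5%

26.5


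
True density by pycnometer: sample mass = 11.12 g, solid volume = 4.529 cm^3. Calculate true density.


TD = 11.12 / 4.529 = 2.455 g/cm^3

2.455


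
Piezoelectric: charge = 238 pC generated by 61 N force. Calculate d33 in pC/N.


d33 = 238 / 61 = 3.9 pC/N

3.9


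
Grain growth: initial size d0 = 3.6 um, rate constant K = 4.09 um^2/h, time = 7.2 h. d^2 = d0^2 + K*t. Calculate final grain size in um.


d^2 = 3.6^2 + 4.09*7.2 = 42.408
d = sqrt(42.408) = 6.51 um

6.51


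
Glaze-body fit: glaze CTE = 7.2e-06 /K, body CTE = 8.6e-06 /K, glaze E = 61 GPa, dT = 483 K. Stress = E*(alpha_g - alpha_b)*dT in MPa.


Stress = 61*1000*(7.2e-06 - 8.6e-06)*483 = -41.2 MPa

-41.2


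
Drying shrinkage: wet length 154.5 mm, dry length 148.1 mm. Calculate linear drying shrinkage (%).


DS = (154.5 - 148.1) / 154.5 * 100 = 4.14%

4.14


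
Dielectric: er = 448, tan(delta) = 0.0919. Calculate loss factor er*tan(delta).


Loss = 448 * 0.0919 = 41.171

41.171


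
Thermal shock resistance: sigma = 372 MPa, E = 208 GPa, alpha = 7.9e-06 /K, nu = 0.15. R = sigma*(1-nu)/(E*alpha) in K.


R = 372*(1-0.15)/(208*1000*7.9e-06) = 192 K

192


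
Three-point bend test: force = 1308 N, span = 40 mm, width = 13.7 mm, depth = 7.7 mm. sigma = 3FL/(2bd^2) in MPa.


sigma = 3*1308*40/(2*13.7*7.7^2) = 96.6 MPa

96.6


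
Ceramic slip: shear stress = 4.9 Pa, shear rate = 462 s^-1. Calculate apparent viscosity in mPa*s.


eta = tau/gamma * 1000 = 4.9/462 * 1000 = 10.6 mPa*s

10.6


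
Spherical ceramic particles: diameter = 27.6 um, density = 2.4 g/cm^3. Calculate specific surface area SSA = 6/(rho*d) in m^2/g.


SSA = 6 / (2.4 * 27.6) = 0.091 m^2/g

0.091


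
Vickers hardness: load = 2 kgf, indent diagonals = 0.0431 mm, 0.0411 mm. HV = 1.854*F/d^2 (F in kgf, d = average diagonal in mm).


d_avg = (0.0431+0.0411)/2 = 0.0421 mm
HV = 1.854*2/0.0421^2 = 2092

2092


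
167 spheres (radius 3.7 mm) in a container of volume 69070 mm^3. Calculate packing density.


V_sphere = 4/3*pi*3.7^3 = 212.1748 mm^3
Total V = 167*212.1748 = 35433.1916 mm^3
PD = 35433.1916 / 69070 = 0.513

0.513


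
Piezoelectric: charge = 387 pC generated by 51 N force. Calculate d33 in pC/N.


d33 = 387 / 51 = 7.6 pC/N

7.6


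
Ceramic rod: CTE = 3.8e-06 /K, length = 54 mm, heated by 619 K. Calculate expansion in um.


dL = 3.8e-06 * 54 * 619 * 1000 = 127.019 um

127.019


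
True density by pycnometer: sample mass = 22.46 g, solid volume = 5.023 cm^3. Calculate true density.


TD = 22.46 / 5.023 = 4.471 g/cm^3

4.471


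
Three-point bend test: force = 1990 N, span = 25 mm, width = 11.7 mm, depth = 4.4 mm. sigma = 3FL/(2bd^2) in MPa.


sigma = 3*1990*25/(2*11.7*4.4^2) = 329.5 MPa

329.5


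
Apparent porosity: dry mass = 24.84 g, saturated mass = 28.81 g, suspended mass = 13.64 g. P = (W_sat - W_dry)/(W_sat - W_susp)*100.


P = (28.81 - 24.84) / (28.81 - 13.64) * 100 = 3.97 / 15.17 * 100 = 26.2%

26.2


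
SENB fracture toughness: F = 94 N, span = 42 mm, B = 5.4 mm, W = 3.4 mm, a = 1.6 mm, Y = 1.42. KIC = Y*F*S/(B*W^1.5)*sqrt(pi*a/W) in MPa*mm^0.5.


KIC = 1.42*94*42/(5.4*3.4^1.5)*sqrt(pi*1.6/3.4) = 201.35

201.35


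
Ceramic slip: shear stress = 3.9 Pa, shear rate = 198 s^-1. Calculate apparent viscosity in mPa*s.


eta = tau/gamma * 1000 = 3.9/198 * 1000 = 19.7 mPa*s

19.7


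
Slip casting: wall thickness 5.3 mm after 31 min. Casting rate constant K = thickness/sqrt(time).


K = 5.3 / sqrt(31) = 5.3 / 5.5678 = 0.952 mm/min^0.5

0.952


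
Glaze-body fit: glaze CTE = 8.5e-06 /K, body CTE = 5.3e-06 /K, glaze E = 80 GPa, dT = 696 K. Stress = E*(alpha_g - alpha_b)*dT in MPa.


Stress = 80*1000*(8.5e-06 - 5.3e-06)*696 = 178.2 MPa

178.2


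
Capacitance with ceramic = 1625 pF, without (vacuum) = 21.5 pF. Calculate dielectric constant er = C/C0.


er = 1625 / 21.5 = 75.58

75.58


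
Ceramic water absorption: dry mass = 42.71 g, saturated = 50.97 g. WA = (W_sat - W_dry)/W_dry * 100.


WA = (50.97 - 42.71) / 42.71 * 100 = 19.34%

19.34


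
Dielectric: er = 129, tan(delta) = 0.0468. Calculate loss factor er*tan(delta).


Loss = 129 * 0.0468 = 6.037

6.037


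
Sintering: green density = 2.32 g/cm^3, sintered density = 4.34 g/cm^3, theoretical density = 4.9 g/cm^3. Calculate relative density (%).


Relative = 4.34 / 4.9 * 100 = 88.6%

88.6


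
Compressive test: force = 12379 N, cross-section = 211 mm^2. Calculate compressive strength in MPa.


CS = 12379 / 211 = 58.7 MPa

58.7


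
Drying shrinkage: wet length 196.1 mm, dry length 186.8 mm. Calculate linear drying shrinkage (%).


DS = (196.1 - 186.8) / 196.1 * 100 = 4.74%

4.74


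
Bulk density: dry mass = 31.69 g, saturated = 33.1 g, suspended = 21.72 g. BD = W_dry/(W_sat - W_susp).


BD = 31.69 / (33.1 - 21.72) = 31.69 / 11.38 = 2.785 g/cm^3

2.785


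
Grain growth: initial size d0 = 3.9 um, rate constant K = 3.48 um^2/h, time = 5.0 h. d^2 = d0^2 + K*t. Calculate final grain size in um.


d^2 = 3.9^2 + 3.48*5.0 = 32.61
d = sqrt(32.61) = 5.71 um

5.71


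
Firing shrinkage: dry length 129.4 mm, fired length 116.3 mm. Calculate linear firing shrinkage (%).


FS = (129.4 - 116.3) / 129.4 * 100 = 10.12%

10.12


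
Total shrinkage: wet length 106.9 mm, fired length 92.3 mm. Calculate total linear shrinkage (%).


TS = (106.9 - 92.3) / 106.9 * 100 = 13.66%

13.66


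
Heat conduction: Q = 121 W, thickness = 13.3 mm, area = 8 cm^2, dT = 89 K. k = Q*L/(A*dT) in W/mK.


k = 121*13.3/1000/(8/10000*89) = 22.6 W/mK

22.6


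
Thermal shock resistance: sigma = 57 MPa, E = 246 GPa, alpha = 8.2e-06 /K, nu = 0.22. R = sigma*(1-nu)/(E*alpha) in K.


R = 57*(1-0.22)/(246*1000*8.2e-06) = 22 K

22


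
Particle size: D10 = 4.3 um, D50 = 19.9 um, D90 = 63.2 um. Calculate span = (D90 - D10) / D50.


Span = (63.2 - 4.3) / 19.9 = 58.9 / 19.9 = 2.96

2.96


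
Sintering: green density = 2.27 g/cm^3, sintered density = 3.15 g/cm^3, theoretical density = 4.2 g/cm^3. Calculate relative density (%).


Relative = 3.15 / 4.2 * 100 = 75.0%

75.0


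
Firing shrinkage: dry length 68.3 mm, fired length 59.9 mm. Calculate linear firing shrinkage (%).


FS = (68.3 - 59.9) / 68.3 * 100 = 12.3%

12.3


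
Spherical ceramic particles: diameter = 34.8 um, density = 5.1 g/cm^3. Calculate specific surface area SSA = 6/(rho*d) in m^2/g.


SSA = 6 / (5.1 * 34.8) = 0.034 m^2/g

0.034


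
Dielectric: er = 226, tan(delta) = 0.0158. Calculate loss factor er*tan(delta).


Loss = 226 * 0.0158 = 3.571

3.571


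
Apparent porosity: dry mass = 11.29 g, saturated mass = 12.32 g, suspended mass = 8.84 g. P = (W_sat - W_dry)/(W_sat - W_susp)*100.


P = (12.32 - 11.29) / (12.32 - 8.84) * 100 = 1.03 / 3.48 * 100 = 29.6%

29.6


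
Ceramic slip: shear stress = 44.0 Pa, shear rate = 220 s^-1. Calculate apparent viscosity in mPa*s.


eta = tau/gamma * 1000 = 44.0/220 * 1000 = 200.0 mPa*s

200.0


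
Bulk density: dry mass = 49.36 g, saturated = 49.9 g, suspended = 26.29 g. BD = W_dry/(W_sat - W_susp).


BD = 49.36 / (49.9 - 26.29) = 49.36 / 23.61 = 2.091 g/cm^3

2.091


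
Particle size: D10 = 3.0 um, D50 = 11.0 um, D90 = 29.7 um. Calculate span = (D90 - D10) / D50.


Span = (29.7 - 3.0) / 11.0 = 26.7 / 11.0 = 2.427

2.427


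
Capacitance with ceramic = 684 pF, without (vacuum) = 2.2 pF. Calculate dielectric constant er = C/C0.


er = 684 / 2.2 = 310.91

310.91


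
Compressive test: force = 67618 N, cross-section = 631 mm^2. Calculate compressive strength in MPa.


CS = 67618 / 631 = 107.2 MPa

107.2


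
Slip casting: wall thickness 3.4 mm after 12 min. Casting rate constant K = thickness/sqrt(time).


K = 3.4 / sqrt(12) = 3.4 / 3.4641 = 0.981 mm/min^0.5

0.981


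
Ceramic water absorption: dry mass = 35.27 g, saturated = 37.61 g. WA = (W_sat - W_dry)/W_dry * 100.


WA = (37.61 - 35.27) / 35.27 * 100 = 6.63%

6.63


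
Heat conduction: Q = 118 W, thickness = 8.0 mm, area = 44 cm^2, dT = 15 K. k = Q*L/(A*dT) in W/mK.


k = 118*8.0/1000/(44/10000*15) = 14.3 W/mK

14.3


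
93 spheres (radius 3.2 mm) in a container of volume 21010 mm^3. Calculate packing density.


V_sphere = 4/3*pi*3.2^3 = 137.2583 mm^3
Total V = 93*137.2583 = 12765.0219 mm^3
PD = 12765.0219 / 21010 = 0.608

0.608


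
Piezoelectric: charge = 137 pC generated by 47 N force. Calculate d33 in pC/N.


d33 = 137 / 47 = 2.9 pC/N

2.9


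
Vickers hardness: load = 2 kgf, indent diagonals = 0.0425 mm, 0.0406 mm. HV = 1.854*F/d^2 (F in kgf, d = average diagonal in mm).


d_avg = (0.0425+0.0406)/2 = 0.04155 mm
HV = 1.854*2/0.04155^2 = 2148

2148


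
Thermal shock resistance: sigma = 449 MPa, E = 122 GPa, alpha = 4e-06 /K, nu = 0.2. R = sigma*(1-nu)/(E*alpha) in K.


R = 449*(1-0.2)/(122*1000*4e-06) = 736 K

736


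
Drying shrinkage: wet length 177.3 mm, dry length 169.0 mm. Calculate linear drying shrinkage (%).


DS = (177.3 - 169.0) / 177.3 * 100 = 4.68%

4.68


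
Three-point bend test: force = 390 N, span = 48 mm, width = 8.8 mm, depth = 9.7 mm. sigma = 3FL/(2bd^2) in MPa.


sigma = 3*390*48/(2*8.8*9.7^2) = 33.9 MPa

33.9


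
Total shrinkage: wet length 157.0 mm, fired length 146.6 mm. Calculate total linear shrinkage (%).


TS = (157.0 - 146.6) / 157.0 * 100 = 6.62%

6.62


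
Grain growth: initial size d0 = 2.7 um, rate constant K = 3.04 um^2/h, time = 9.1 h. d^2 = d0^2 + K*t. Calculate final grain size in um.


d^2 = 2.7^2 + 3.04*9.1 = 34.954
d = sqrt(34.954) = 5.91 um

5.91


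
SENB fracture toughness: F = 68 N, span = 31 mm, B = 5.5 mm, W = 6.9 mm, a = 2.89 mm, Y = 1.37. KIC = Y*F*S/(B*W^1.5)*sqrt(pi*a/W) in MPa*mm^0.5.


KIC = 1.37*68*31/(5.5*6.9^1.5)*sqrt(pi*2.89/6.9) = 33.23

33.23


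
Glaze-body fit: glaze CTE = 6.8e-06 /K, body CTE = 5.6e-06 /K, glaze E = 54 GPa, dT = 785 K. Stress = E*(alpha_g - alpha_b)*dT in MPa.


Stress = 54*1000*(6.8e-06 - 5.6e-06)*785 = 50.9 MPa

50.9


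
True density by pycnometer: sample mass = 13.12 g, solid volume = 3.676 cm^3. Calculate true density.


TD = 13.12 / 3.676 = 3.569 g/cm^3

3.569


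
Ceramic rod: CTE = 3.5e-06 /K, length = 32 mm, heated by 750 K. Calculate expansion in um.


dL = 3.5e-06 * 32 * 750 * 1000 = 84.0 um

84.0


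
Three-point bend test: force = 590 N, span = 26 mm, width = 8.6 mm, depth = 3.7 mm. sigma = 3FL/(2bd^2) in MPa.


sigma = 3*590*26/(2*8.6*3.7^2) = 195.4 MPa

195.4


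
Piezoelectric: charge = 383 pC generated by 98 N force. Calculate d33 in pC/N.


d33 = 383 / 98 = 3.9 pC/N

3.9


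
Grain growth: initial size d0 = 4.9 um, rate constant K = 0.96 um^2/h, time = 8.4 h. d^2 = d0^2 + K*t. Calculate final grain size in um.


d^2 = 4.9^2 + 0.96*8.4 = 32.074
d = sqrt(32.074) = 5.66 um

5.66


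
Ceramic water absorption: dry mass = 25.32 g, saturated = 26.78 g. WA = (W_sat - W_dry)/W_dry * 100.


WA = (26.78 - 25.32) / 25.32 * 100 = 5.77%

5.77


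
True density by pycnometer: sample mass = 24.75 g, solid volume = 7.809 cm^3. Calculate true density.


TD = 24.75 / 7.809 = 3.169 g/cm^3

3.169


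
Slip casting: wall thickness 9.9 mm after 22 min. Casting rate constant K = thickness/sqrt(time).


K = 9.9 / sqrt(22) = 9.9 / 4.6904 = 2.111 mm/min^0.5

2.111


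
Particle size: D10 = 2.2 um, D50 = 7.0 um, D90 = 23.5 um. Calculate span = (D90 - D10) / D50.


Span = (23.5 - 2.2) / 7.0 = 21.3 / 7.0 = 3.043

3.043


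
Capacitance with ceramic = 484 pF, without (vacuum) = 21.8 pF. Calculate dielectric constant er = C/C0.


er = 484 / 21.8 = 22.2

22.2


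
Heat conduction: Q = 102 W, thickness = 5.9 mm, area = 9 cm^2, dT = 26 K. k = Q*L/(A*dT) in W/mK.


k = 102*5.9/1000/(9/10000*26) = 25.72 W/mK

25.72


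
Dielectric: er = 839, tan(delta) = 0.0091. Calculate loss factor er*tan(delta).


Loss = 839 * 0.0091 = 7.635

7.635


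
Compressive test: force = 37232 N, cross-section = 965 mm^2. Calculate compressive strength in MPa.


CS = 37232 / 965 = 38.6 MPa

38.6


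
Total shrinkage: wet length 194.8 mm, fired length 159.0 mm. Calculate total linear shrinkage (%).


TS = (194.8 - 159.0) / 194.8 * 100 = 18.38%

18.38


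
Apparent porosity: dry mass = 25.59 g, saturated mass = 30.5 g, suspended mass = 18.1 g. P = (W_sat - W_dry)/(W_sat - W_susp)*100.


P = (30.5 - 25.59) / (30.5 - 18.1) * 100 = 4.91 / 12.4 * 100 = 39.6%

39.6


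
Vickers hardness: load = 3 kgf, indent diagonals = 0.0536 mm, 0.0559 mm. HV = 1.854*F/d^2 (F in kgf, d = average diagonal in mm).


d_avg = (0.0536+0.0559)/2 = 0.05475 mm
HV = 1.854*3/0.05475^2 = 1856

1856


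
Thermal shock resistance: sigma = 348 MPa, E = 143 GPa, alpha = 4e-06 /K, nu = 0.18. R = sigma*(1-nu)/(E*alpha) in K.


R = 348*(1-0.18)/(143*1000*4e-06) = 499 K

499


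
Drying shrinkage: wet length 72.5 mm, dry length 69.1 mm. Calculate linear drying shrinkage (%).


DS = (72.5 - 69.1) / 72.5 * 100 = 4.69%

4.69


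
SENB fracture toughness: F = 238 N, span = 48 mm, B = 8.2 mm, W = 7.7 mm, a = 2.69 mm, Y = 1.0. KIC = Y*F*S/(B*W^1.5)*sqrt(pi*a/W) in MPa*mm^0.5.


KIC = 1.0*238*48/(8.2*7.7^1.5)*sqrt(pi*2.69/7.7) = 68.31

68.31


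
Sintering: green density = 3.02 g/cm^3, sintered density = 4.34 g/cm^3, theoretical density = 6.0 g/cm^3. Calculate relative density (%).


Relative = 4.34 / 6.0 * 100 = 72.3%

72.3


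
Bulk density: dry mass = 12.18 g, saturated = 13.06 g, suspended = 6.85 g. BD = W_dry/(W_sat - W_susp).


BD = 12.18 / (13.06 - 6.85) = 12.18 / 6.21 = 1.961 g/cm^3

1.961


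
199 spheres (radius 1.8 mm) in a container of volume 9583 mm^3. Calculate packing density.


V_sphere = 4/3*pi*1.8^3 = 24.429 mm^3
Total V = 199*24.429 = 4861.371 mm^3
PD = 4861.371 / 9583 = 0.507

0.507


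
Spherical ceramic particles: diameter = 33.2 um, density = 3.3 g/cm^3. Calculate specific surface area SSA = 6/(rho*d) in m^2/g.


SSA = 6 / (3.3 * 33.2) = 0.055 m^2/g

0.055


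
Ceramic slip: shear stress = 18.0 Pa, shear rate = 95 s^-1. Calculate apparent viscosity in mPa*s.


eta = tau/gamma * 1000 = 18.0/95 * 1000 = 189.5 mPa*s

189.5


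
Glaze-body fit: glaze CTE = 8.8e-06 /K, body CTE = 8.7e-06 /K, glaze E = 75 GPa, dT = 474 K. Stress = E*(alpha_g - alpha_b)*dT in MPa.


Stress = 75*1000*(8.8e-06 - 8.7e-06)*474 = 3.6 MPa

3.6


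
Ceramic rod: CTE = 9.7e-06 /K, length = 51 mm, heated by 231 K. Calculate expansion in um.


dL = 9.7e-06 * 51 * 231 * 1000 = 114.276 um

114.276


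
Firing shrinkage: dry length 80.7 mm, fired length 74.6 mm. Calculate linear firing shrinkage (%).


FS = (80.7 - 74.6) / 80.7 * 100 = 7.56%

7.56


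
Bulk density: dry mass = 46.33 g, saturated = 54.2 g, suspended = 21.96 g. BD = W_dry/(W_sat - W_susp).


BD = 46.33 / (54.2 - 21.96) = 46.33 / 32.24 = 1.437 g/cm^3

1.437


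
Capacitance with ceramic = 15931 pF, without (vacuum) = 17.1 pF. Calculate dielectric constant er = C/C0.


er = 15931 / 17.1 = 931.64

931.64


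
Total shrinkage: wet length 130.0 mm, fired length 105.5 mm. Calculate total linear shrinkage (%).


TS = (130.0 - 105.5) / 130.0 * 100 = 18.85%

18.85


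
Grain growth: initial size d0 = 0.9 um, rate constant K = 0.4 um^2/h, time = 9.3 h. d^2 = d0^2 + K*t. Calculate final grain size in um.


d^2 = 0.9^2 + 0.4*9.3 = 4.53
d = sqrt(4.53) = 2.13 um

2.13


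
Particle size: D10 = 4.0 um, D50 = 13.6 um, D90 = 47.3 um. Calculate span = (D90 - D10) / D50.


Span = (47.3 - 4.0) / 13.6 = 43.3 / 13.6 = 3.184

3.184


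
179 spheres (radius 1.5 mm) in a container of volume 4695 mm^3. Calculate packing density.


V_sphere = 4/3*pi*1.5^3 = 14.1372 mm^3
Total V = 179*14.1372 = 2530.5588 mm^3
PD = 2530.5588 / 4695 = 0.539

0.539


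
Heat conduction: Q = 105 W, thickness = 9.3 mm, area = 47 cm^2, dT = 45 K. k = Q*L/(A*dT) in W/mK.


k = 105*9.3/1000/(47/10000*45) = 4.62 W/mK

4.62


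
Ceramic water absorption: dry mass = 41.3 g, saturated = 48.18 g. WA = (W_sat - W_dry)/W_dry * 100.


WA = (48.18 - 41.3) / 41.3 * 100 = 16.66%

16.66


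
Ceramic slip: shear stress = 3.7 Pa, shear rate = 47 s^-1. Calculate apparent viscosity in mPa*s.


eta = tau/gamma * 1000 = 3.7/47 * 1000 = 78.7 mPa*s

78.7


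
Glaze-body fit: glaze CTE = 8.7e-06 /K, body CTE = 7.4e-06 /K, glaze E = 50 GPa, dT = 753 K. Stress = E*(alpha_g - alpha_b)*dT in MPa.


Stress = 50*1000*(8.7e-06 - 7.4e-06)*753 = 48.9 MPa

48.9


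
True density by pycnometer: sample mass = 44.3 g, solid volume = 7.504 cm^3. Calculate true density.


TD = 44.3 / 7.504 = 5.904 g/cm^3

5.904


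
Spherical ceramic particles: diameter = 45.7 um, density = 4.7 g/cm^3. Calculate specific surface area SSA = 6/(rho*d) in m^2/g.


SSA = 6 / (4.7 * 45.7) = 0.028 m^2/g

0.028


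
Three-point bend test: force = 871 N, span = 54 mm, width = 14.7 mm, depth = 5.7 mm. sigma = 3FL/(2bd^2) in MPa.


sigma = 3*871*54/(2*14.7*5.7^2) = 147.7 MPa

147.7


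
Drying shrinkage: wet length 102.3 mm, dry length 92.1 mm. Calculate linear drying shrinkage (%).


DS = (102.3 - 92.1) / 102.3 * 100 = 9.97%

9.97


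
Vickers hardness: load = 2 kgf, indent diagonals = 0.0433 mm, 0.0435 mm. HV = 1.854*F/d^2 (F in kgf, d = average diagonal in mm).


d_avg = (0.0433+0.0435)/2 = 0.0434 mm
HV = 1.854*2/0.0434^2 = 1969

1969


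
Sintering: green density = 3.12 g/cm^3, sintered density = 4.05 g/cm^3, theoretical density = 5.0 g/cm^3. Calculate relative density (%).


Relative = 4.05 / 5.0 * 100 = 81.0%

81.0


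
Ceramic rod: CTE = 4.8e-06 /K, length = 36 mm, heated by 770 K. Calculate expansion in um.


dL = 4.8e-06 * 36 * 770 * 1000 = 133.056 um

133.056


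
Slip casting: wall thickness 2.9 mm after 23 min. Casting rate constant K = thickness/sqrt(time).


K = 2.9 / sqrt(23) = 2.9 / 4.7958 = 0.605 mm/min^0.5

0.605


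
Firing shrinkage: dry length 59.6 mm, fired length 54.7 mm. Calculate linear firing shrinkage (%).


FS = (59.6 - 54.7) / 59.6 * 100 = 8.22%

8.22


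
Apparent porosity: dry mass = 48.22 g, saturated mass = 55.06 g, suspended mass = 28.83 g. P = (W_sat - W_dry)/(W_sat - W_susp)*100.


P = (55.06 - 48.22) / (55.06 - 28.83) * 100 = 6.84 / 26.23 * 100 = 26.1%

26.1


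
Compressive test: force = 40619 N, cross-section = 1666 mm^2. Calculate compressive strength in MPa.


CS = 40619 / 1666 = 24.4 MPa

24.4


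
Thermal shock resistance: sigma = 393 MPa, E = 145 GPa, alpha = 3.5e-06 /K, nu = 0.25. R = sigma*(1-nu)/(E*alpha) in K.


R = 393*(1-0.25)/(145*1000*3.5e-06) = 581 K

581


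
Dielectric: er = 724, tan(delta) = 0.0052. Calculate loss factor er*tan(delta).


Loss = 724 * 0.0052 = 3.765

3.765


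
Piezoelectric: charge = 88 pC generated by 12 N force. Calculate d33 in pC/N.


d33 = 88 / 12 = 7.3 pC/N

7.3


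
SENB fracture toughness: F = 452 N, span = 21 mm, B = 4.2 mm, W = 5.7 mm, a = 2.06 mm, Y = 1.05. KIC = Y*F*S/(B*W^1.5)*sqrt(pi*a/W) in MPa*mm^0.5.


KIC = 1.05*452*21/(4.2*5.7^1.5)*sqrt(pi*2.06/5.7) = 185.8

185.8
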